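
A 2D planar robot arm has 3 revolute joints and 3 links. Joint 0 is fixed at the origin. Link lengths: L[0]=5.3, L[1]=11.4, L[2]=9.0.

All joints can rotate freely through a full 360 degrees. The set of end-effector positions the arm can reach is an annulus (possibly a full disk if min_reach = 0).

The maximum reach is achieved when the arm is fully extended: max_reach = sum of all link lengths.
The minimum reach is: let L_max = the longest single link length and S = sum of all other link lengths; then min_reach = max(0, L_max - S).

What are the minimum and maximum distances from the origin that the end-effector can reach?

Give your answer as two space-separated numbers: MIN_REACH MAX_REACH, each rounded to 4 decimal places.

Answer: 0.0000 25.7000

Derivation:
Link lengths: [5.3, 11.4, 9.0]
max_reach = 5.3 + 11.4 + 9 = 25.7
L_max = max([5.3, 11.4, 9.0]) = 11.4
S (sum of others) = 25.7 - 11.4 = 14.3
min_reach = max(0, 11.4 - 14.3) = max(0, -2.9) = 0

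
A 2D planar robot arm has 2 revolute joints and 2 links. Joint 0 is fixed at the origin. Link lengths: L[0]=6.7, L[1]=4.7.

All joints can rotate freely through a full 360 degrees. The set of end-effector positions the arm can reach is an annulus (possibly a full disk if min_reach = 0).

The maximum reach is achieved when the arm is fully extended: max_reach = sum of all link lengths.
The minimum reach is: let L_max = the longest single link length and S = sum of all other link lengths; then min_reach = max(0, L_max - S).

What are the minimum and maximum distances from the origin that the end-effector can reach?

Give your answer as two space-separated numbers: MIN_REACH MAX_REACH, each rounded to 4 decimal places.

Link lengths: [6.7, 4.7]
max_reach = 6.7 + 4.7 = 11.4
L_max = max([6.7, 4.7]) = 6.7
S (sum of others) = 11.4 - 6.7 = 4.7
min_reach = max(0, 6.7 - 4.7) = max(0, 2) = 2

Answer: 2.0000 11.4000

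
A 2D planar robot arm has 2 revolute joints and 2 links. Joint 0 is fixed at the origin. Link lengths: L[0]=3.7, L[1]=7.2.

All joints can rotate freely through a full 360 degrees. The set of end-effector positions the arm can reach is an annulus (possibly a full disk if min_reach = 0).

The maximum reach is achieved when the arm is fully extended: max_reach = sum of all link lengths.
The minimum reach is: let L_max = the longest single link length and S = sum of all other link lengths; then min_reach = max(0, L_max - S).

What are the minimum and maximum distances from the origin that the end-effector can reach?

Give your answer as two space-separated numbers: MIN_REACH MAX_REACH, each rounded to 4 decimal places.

Link lengths: [3.7, 7.2]
max_reach = 3.7 + 7.2 = 10.9
L_max = max([3.7, 7.2]) = 7.2
S (sum of others) = 10.9 - 7.2 = 3.7
min_reach = max(0, 7.2 - 3.7) = max(0, 3.5) = 3.5

Answer: 3.5000 10.9000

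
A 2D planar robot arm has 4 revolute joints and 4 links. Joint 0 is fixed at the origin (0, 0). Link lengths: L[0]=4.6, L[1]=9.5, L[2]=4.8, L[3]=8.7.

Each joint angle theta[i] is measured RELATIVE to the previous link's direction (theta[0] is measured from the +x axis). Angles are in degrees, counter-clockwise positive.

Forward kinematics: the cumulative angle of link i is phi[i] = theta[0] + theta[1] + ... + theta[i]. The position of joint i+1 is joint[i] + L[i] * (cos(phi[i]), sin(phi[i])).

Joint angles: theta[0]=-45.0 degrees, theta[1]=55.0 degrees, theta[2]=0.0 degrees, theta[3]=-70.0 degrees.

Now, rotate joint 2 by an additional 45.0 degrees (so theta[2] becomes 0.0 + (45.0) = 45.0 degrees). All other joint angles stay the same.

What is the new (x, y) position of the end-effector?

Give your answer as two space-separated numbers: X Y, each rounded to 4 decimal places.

Answer: 23.7651 0.0772

Derivation:
joint[0] = (0.0000, 0.0000)  (base)
link 0: phi[0] = -45 = -45 deg
  cos(-45 deg) = 0.7071, sin(-45 deg) = -0.7071
  joint[1] = (0.0000, 0.0000) + 4.6 * (0.7071, -0.7071) = (0.0000 + 3.2527, 0.0000 + -3.2527) = (3.2527, -3.2527)
link 1: phi[1] = -45 + 55 = 10 deg
  cos(10 deg) = 0.9848, sin(10 deg) = 0.1736
  joint[2] = (3.2527, -3.2527) + 9.5 * (0.9848, 0.1736) = (3.2527 + 9.3557, -3.2527 + 1.6497) = (12.6084, -1.6030)
link 2: phi[2] = -45 + 55 + 45 = 55 deg
  cos(55 deg) = 0.5736, sin(55 deg) = 0.8192
  joint[3] = (12.6084, -1.6030) + 4.8 * (0.5736, 0.8192) = (12.6084 + 2.7532, -1.6030 + 3.9319) = (15.3615, 2.3289)
link 3: phi[3] = -45 + 55 + 45 + -70 = -15 deg
  cos(-15 deg) = 0.9659, sin(-15 deg) = -0.2588
  joint[4] = (15.3615, 2.3289) + 8.7 * (0.9659, -0.2588) = (15.3615 + 8.4036, 2.3289 + -2.2517) = (23.7651, 0.0772)
End effector: (23.7651, 0.0772)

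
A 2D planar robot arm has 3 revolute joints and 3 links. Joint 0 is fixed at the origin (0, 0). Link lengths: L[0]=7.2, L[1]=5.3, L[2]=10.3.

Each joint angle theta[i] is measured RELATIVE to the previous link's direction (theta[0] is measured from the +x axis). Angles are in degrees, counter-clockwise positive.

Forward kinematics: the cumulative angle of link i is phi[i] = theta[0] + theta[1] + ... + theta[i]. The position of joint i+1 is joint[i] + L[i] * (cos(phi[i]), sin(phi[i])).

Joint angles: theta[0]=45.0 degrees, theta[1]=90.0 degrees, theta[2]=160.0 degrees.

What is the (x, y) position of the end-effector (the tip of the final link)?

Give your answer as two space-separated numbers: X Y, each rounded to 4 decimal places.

Answer: 5.6965 -0.4961

Derivation:
joint[0] = (0.0000, 0.0000)  (base)
link 0: phi[0] = 45 = 45 deg
  cos(45 deg) = 0.7071, sin(45 deg) = 0.7071
  joint[1] = (0.0000, 0.0000) + 7.2 * (0.7071, 0.7071) = (0.0000 + 5.0912, 0.0000 + 5.0912) = (5.0912, 5.0912)
link 1: phi[1] = 45 + 90 = 135 deg
  cos(135 deg) = -0.7071, sin(135 deg) = 0.7071
  joint[2] = (5.0912, 5.0912) + 5.3 * (-0.7071, 0.7071) = (5.0912 + -3.7477, 5.0912 + 3.7477) = (1.3435, 8.8388)
link 2: phi[2] = 45 + 90 + 160 = 295 deg
  cos(295 deg) = 0.4226, sin(295 deg) = -0.9063
  joint[3] = (1.3435, 8.8388) + 10.3 * (0.4226, -0.9063) = (1.3435 + 4.3530, 8.8388 + -9.3350) = (5.6965, -0.4961)
End effector: (5.6965, -0.4961)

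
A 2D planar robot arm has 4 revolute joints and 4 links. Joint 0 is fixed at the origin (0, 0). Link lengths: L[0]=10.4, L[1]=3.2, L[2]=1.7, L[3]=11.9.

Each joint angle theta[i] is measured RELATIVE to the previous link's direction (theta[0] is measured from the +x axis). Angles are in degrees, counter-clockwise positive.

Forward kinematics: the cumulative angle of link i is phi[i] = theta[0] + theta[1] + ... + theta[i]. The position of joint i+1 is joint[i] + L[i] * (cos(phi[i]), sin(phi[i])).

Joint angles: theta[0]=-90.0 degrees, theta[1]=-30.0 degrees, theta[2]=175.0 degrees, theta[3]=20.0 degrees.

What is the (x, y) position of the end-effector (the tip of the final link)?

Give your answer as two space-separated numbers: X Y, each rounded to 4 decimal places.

Answer: 2.4550 -0.2842

Derivation:
joint[0] = (0.0000, 0.0000)  (base)
link 0: phi[0] = -90 = -90 deg
  cos(-90 deg) = 0.0000, sin(-90 deg) = -1.0000
  joint[1] = (0.0000, 0.0000) + 10.4 * (0.0000, -1.0000) = (0.0000 + 0.0000, 0.0000 + -10.4000) = (0.0000, -10.4000)
link 1: phi[1] = -90 + -30 = -120 deg
  cos(-120 deg) = -0.5000, sin(-120 deg) = -0.8660
  joint[2] = (0.0000, -10.4000) + 3.2 * (-0.5000, -0.8660) = (0.0000 + -1.6000, -10.4000 + -2.7713) = (-1.6000, -13.1713)
link 2: phi[2] = -90 + -30 + 175 = 55 deg
  cos(55 deg) = 0.5736, sin(55 deg) = 0.8192
  joint[3] = (-1.6000, -13.1713) + 1.7 * (0.5736, 0.8192) = (-1.6000 + 0.9751, -13.1713 + 1.3926) = (-0.6249, -11.7787)
link 3: phi[3] = -90 + -30 + 175 + 20 = 75 deg
  cos(75 deg) = 0.2588, sin(75 deg) = 0.9659
  joint[4] = (-0.6249, -11.7787) + 11.9 * (0.2588, 0.9659) = (-0.6249 + 3.0799, -11.7787 + 11.4945) = (2.4550, -0.2842)
End effector: (2.4550, -0.2842)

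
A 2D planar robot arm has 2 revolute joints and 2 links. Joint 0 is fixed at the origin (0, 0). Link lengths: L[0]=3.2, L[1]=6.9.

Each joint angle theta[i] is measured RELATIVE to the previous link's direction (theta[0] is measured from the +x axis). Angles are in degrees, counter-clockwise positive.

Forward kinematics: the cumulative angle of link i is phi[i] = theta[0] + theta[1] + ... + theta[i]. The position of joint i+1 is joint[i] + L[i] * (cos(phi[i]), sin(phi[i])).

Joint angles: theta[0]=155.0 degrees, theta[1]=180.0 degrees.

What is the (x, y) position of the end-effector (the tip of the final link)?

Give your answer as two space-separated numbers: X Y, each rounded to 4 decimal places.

Answer: 3.3533 -1.5637

Derivation:
joint[0] = (0.0000, 0.0000)  (base)
link 0: phi[0] = 155 = 155 deg
  cos(155 deg) = -0.9063, sin(155 deg) = 0.4226
  joint[1] = (0.0000, 0.0000) + 3.2 * (-0.9063, 0.4226) = (0.0000 + -2.9002, 0.0000 + 1.3524) = (-2.9002, 1.3524)
link 1: phi[1] = 155 + 180 = 335 deg
  cos(335 deg) = 0.9063, sin(335 deg) = -0.4226
  joint[2] = (-2.9002, 1.3524) + 6.9 * (0.9063, -0.4226) = (-2.9002 + 6.2535, 1.3524 + -2.9161) = (3.3533, -1.5637)
End effector: (3.3533, -1.5637)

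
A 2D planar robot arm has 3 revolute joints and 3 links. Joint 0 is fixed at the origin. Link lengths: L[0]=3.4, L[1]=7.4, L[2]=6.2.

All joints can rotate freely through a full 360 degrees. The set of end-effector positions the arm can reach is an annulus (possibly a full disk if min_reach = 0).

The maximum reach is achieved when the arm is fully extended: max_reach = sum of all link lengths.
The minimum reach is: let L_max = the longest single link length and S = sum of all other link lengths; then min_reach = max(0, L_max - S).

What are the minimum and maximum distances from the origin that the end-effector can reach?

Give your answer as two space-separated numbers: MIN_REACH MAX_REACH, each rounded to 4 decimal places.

Answer: 0.0000 17.0000

Derivation:
Link lengths: [3.4, 7.4, 6.2]
max_reach = 3.4 + 7.4 + 6.2 = 17
L_max = max([3.4, 7.4, 6.2]) = 7.4
S (sum of others) = 17 - 7.4 = 9.6
min_reach = max(0, 7.4 - 9.6) = max(0, -2.2) = 0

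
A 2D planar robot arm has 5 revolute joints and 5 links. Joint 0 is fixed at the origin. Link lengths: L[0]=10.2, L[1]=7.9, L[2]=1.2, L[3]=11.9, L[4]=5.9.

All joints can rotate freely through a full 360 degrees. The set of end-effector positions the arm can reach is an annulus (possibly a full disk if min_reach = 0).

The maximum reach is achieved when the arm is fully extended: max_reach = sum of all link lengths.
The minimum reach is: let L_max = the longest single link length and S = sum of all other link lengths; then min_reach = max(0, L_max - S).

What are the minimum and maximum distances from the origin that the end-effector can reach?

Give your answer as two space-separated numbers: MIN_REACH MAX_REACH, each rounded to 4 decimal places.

Answer: 0.0000 37.1000

Derivation:
Link lengths: [10.2, 7.9, 1.2, 11.9, 5.9]
max_reach = 10.2 + 7.9 + 1.2 + 11.9 + 5.9 = 37.1
L_max = max([10.2, 7.9, 1.2, 11.9, 5.9]) = 11.9
S (sum of others) = 37.1 - 11.9 = 25.2
min_reach = max(0, 11.9 - 25.2) = max(0, -13.3) = 0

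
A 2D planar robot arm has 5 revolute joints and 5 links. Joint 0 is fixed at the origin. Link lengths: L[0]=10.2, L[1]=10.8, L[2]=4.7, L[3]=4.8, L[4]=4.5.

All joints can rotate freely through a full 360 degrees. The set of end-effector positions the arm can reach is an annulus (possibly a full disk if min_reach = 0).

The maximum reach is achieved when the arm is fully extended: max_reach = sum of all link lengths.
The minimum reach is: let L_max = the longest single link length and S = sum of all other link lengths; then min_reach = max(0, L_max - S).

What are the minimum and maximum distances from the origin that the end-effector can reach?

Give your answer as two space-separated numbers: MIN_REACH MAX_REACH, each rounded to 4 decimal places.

Link lengths: [10.2, 10.8, 4.7, 4.8, 4.5]
max_reach = 10.2 + 10.8 + 4.7 + 4.8 + 4.5 = 35
L_max = max([10.2, 10.8, 4.7, 4.8, 4.5]) = 10.8
S (sum of others) = 35 - 10.8 = 24.2
min_reach = max(0, 10.8 - 24.2) = max(0, -13.4) = 0

Answer: 0.0000 35.0000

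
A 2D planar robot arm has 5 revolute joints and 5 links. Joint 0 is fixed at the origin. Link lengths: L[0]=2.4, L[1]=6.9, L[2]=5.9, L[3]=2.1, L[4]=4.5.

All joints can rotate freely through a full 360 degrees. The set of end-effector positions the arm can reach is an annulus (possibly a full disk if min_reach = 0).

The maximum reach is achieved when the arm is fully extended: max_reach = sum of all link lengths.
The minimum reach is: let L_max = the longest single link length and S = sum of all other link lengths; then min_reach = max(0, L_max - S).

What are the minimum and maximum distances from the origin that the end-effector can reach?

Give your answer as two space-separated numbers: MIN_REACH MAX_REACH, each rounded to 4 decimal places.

Link lengths: [2.4, 6.9, 5.9, 2.1, 4.5]
max_reach = 2.4 + 6.9 + 5.9 + 2.1 + 4.5 = 21.8
L_max = max([2.4, 6.9, 5.9, 2.1, 4.5]) = 6.9
S (sum of others) = 21.8 - 6.9 = 14.9
min_reach = max(0, 6.9 - 14.9) = max(0, -8) = 0

Answer: 0.0000 21.8000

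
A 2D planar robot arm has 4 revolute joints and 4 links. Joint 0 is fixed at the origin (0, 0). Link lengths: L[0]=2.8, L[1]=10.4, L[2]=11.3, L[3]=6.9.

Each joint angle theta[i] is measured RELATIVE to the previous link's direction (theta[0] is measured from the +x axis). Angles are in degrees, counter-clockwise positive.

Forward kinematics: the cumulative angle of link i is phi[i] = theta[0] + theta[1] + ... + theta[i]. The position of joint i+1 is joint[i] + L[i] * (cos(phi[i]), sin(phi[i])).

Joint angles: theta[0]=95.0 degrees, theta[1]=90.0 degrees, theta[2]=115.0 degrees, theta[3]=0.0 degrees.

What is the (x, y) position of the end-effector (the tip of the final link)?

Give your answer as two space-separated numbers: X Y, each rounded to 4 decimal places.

Answer: -1.5045 -13.8787

Derivation:
joint[0] = (0.0000, 0.0000)  (base)
link 0: phi[0] = 95 = 95 deg
  cos(95 deg) = -0.0872, sin(95 deg) = 0.9962
  joint[1] = (0.0000, 0.0000) + 2.8 * (-0.0872, 0.9962) = (0.0000 + -0.2440, 0.0000 + 2.7893) = (-0.2440, 2.7893)
link 1: phi[1] = 95 + 90 = 185 deg
  cos(185 deg) = -0.9962, sin(185 deg) = -0.0872
  joint[2] = (-0.2440, 2.7893) + 10.4 * (-0.9962, -0.0872) = (-0.2440 + -10.3604, 2.7893 + -0.9064) = (-10.6045, 1.8829)
link 2: phi[2] = 95 + 90 + 115 = 300 deg
  cos(300 deg) = 0.5000, sin(300 deg) = -0.8660
  joint[3] = (-10.6045, 1.8829) + 11.3 * (0.5000, -0.8660) = (-10.6045 + 5.6500, 1.8829 + -9.7861) = (-4.9545, -7.9032)
link 3: phi[3] = 95 + 90 + 115 + 0 = 300 deg
  cos(300 deg) = 0.5000, sin(300 deg) = -0.8660
  joint[4] = (-4.9545, -7.9032) + 6.9 * (0.5000, -0.8660) = (-4.9545 + 3.4500, -7.9032 + -5.9756) = (-1.5045, -13.8787)
End effector: (-1.5045, -13.8787)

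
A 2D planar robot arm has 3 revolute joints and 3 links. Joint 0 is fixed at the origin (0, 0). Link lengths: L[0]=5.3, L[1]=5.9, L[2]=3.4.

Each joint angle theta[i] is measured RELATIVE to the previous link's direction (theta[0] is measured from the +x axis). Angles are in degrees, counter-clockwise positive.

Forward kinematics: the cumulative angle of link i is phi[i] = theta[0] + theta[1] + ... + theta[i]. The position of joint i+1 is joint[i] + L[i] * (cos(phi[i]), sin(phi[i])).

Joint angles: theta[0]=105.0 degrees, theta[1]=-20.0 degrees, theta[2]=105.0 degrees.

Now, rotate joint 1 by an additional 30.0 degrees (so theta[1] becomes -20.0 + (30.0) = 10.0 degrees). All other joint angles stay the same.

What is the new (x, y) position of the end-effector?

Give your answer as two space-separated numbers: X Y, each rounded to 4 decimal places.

Answer: -6.4697 8.2811

Derivation:
joint[0] = (0.0000, 0.0000)  (base)
link 0: phi[0] = 105 = 105 deg
  cos(105 deg) = -0.2588, sin(105 deg) = 0.9659
  joint[1] = (0.0000, 0.0000) + 5.3 * (-0.2588, 0.9659) = (0.0000 + -1.3717, 0.0000 + 5.1194) = (-1.3717, 5.1194)
link 1: phi[1] = 105 + 10 = 115 deg
  cos(115 deg) = -0.4226, sin(115 deg) = 0.9063
  joint[2] = (-1.3717, 5.1194) + 5.9 * (-0.4226, 0.9063) = (-1.3717 + -2.4934, 5.1194 + 5.3472) = (-3.8652, 10.4666)
link 2: phi[2] = 105 + 10 + 105 = 220 deg
  cos(220 deg) = -0.7660, sin(220 deg) = -0.6428
  joint[3] = (-3.8652, 10.4666) + 3.4 * (-0.7660, -0.6428) = (-3.8652 + -2.6046, 10.4666 + -2.1855) = (-6.4697, 8.2811)
End effector: (-6.4697, 8.2811)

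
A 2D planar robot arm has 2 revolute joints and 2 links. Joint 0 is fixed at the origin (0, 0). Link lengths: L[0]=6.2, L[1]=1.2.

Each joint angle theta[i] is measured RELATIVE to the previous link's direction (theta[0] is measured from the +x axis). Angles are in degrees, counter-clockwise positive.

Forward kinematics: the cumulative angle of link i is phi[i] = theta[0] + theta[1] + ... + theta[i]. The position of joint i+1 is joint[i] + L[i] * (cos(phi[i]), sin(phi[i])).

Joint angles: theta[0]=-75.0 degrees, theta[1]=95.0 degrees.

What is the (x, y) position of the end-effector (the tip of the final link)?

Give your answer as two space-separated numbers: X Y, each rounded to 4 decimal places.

joint[0] = (0.0000, 0.0000)  (base)
link 0: phi[0] = -75 = -75 deg
  cos(-75 deg) = 0.2588, sin(-75 deg) = -0.9659
  joint[1] = (0.0000, 0.0000) + 6.2 * (0.2588, -0.9659) = (0.0000 + 1.6047, 0.0000 + -5.9887) = (1.6047, -5.9887)
link 1: phi[1] = -75 + 95 = 20 deg
  cos(20 deg) = 0.9397, sin(20 deg) = 0.3420
  joint[2] = (1.6047, -5.9887) + 1.2 * (0.9397, 0.3420) = (1.6047 + 1.1276, -5.9887 + 0.4104) = (2.7323, -5.5783)
End effector: (2.7323, -5.5783)

Answer: 2.7323 -5.5783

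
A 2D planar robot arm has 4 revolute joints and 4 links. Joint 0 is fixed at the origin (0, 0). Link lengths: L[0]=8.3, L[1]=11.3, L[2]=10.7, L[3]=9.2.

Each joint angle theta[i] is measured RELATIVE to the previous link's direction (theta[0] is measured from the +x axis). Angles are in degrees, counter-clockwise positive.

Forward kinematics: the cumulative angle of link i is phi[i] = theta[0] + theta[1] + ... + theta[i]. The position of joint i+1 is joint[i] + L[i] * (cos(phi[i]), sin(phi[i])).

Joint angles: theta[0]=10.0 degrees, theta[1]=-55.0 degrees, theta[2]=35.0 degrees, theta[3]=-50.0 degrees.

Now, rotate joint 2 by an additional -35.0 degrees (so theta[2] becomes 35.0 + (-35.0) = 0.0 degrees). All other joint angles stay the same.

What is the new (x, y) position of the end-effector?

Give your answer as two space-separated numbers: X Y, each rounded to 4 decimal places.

Answer: 22.9284 -23.2801

Derivation:
joint[0] = (0.0000, 0.0000)  (base)
link 0: phi[0] = 10 = 10 deg
  cos(10 deg) = 0.9848, sin(10 deg) = 0.1736
  joint[1] = (0.0000, 0.0000) + 8.3 * (0.9848, 0.1736) = (0.0000 + 8.1739, 0.0000 + 1.4413) = (8.1739, 1.4413)
link 1: phi[1] = 10 + -55 = -45 deg
  cos(-45 deg) = 0.7071, sin(-45 deg) = -0.7071
  joint[2] = (8.1739, 1.4413) + 11.3 * (0.7071, -0.7071) = (8.1739 + 7.9903, 1.4413 + -7.9903) = (16.1642, -6.5490)
link 2: phi[2] = 10 + -55 + 0 = -45 deg
  cos(-45 deg) = 0.7071, sin(-45 deg) = -0.7071
  joint[3] = (16.1642, -6.5490) + 10.7 * (0.7071, -0.7071) = (16.1642 + 7.5660, -6.5490 + -7.5660) = (23.7303, -14.1151)
link 3: phi[3] = 10 + -55 + 0 + -50 = -95 deg
  cos(-95 deg) = -0.0872, sin(-95 deg) = -0.9962
  joint[4] = (23.7303, -14.1151) + 9.2 * (-0.0872, -0.9962) = (23.7303 + -0.8018, -14.1151 + -9.1650) = (22.9284, -23.2801)
End effector: (22.9284, -23.2801)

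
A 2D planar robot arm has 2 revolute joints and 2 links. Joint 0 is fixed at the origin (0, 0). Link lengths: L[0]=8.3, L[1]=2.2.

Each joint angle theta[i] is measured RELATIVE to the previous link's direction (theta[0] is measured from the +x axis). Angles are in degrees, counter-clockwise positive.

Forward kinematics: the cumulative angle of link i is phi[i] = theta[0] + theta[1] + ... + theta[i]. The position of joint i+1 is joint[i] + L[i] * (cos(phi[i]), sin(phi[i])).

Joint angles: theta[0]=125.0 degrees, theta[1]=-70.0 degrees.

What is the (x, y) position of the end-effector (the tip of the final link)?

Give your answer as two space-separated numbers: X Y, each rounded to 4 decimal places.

Answer: -3.4988 8.6011

Derivation:
joint[0] = (0.0000, 0.0000)  (base)
link 0: phi[0] = 125 = 125 deg
  cos(125 deg) = -0.5736, sin(125 deg) = 0.8192
  joint[1] = (0.0000, 0.0000) + 8.3 * (-0.5736, 0.8192) = (0.0000 + -4.7607, 0.0000 + 6.7990) = (-4.7607, 6.7990)
link 1: phi[1] = 125 + -70 = 55 deg
  cos(55 deg) = 0.5736, sin(55 deg) = 0.8192
  joint[2] = (-4.7607, 6.7990) + 2.2 * (0.5736, 0.8192) = (-4.7607 + 1.2619, 6.7990 + 1.8021) = (-3.4988, 8.6011)
End effector: (-3.4988, 8.6011)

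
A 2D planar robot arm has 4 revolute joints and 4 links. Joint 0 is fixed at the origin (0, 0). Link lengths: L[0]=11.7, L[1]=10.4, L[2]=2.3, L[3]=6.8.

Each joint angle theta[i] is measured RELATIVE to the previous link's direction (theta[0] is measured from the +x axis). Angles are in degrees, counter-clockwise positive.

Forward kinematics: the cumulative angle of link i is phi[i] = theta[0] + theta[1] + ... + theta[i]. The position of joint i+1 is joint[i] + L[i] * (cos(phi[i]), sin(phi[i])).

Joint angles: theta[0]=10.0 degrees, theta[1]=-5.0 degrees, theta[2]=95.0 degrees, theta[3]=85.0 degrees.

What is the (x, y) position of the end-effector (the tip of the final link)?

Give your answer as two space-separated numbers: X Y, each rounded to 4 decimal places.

joint[0] = (0.0000, 0.0000)  (base)
link 0: phi[0] = 10 = 10 deg
  cos(10 deg) = 0.9848, sin(10 deg) = 0.1736
  joint[1] = (0.0000, 0.0000) + 11.7 * (0.9848, 0.1736) = (0.0000 + 11.5223, 0.0000 + 2.0317) = (11.5223, 2.0317)
link 1: phi[1] = 10 + -5 = 5 deg
  cos(5 deg) = 0.9962, sin(5 deg) = 0.0872
  joint[2] = (11.5223, 2.0317) + 10.4 * (0.9962, 0.0872) = (11.5223 + 10.3604, 2.0317 + 0.9064) = (21.8827, 2.9381)
link 2: phi[2] = 10 + -5 + 95 = 100 deg
  cos(100 deg) = -0.1736, sin(100 deg) = 0.9848
  joint[3] = (21.8827, 2.9381) + 2.3 * (-0.1736, 0.9848) = (21.8827 + -0.3994, 2.9381 + 2.2651) = (21.4833, 5.2032)
link 3: phi[3] = 10 + -5 + 95 + 85 = 185 deg
  cos(185 deg) = -0.9962, sin(185 deg) = -0.0872
  joint[4] = (21.4833, 5.2032) + 6.8 * (-0.9962, -0.0872) = (21.4833 + -6.7741, 5.2032 + -0.5927) = (14.7092, 4.6105)
End effector: (14.7092, 4.6105)

Answer: 14.7092 4.6105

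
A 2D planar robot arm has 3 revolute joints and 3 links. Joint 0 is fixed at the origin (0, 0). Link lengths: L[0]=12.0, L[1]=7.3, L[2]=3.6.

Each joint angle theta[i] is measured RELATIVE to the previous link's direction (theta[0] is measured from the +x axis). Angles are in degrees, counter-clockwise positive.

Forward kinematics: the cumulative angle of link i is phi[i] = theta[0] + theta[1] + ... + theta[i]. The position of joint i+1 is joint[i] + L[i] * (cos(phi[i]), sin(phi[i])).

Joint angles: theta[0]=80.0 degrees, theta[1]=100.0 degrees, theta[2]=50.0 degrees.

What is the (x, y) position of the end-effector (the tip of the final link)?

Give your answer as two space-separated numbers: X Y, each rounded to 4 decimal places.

Answer: -7.5303 9.0599

Derivation:
joint[0] = (0.0000, 0.0000)  (base)
link 0: phi[0] = 80 = 80 deg
  cos(80 deg) = 0.1736, sin(80 deg) = 0.9848
  joint[1] = (0.0000, 0.0000) + 12 * (0.1736, 0.9848) = (0.0000 + 2.0838, 0.0000 + 11.8177) = (2.0838, 11.8177)
link 1: phi[1] = 80 + 100 = 180 deg
  cos(180 deg) = -1.0000, sin(180 deg) = 0.0000
  joint[2] = (2.0838, 11.8177) + 7.3 * (-1.0000, 0.0000) = (2.0838 + -7.3000, 11.8177 + 0.0000) = (-5.2162, 11.8177)
link 2: phi[2] = 80 + 100 + 50 = 230 deg
  cos(230 deg) = -0.6428, sin(230 deg) = -0.7660
  joint[3] = (-5.2162, 11.8177) + 3.6 * (-0.6428, -0.7660) = (-5.2162 + -2.3140, 11.8177 + -2.7578) = (-7.5303, 9.0599)
End effector: (-7.5303, 9.0599)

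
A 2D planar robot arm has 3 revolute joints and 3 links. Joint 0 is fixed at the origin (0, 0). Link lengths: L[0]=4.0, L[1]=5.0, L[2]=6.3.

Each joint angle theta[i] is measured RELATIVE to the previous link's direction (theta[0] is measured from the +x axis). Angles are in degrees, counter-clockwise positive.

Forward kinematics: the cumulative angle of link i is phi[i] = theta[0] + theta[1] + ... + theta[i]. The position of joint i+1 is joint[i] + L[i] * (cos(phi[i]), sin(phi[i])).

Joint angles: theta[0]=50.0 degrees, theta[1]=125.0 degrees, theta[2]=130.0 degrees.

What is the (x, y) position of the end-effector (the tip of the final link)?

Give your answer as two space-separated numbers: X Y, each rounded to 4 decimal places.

joint[0] = (0.0000, 0.0000)  (base)
link 0: phi[0] = 50 = 50 deg
  cos(50 deg) = 0.6428, sin(50 deg) = 0.7660
  joint[1] = (0.0000, 0.0000) + 4 * (0.6428, 0.7660) = (0.0000 + 2.5712, 0.0000 + 3.0642) = (2.5712, 3.0642)
link 1: phi[1] = 50 + 125 = 175 deg
  cos(175 deg) = -0.9962, sin(175 deg) = 0.0872
  joint[2] = (2.5712, 3.0642) + 5 * (-0.9962, 0.0872) = (2.5712 + -4.9810, 3.0642 + 0.4358) = (-2.4098, 3.5000)
link 2: phi[2] = 50 + 125 + 130 = 305 deg
  cos(305 deg) = 0.5736, sin(305 deg) = -0.8192
  joint[3] = (-2.4098, 3.5000) + 6.3 * (0.5736, -0.8192) = (-2.4098 + 3.6135, 3.5000 + -5.1607) = (1.2037, -1.6607)
End effector: (1.2037, -1.6607)

Answer: 1.2037 -1.6607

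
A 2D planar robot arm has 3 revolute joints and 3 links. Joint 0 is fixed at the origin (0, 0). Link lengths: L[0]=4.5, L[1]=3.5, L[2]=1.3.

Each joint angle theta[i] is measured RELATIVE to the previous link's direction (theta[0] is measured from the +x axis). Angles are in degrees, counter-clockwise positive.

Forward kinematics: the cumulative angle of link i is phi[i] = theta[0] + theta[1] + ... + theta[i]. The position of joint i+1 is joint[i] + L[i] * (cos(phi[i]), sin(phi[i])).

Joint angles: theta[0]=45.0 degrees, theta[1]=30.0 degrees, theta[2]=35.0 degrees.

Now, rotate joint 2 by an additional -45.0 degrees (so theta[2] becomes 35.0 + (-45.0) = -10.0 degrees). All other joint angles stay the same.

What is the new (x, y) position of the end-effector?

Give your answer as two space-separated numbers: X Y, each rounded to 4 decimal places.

joint[0] = (0.0000, 0.0000)  (base)
link 0: phi[0] = 45 = 45 deg
  cos(45 deg) = 0.7071, sin(45 deg) = 0.7071
  joint[1] = (0.0000, 0.0000) + 4.5 * (0.7071, 0.7071) = (0.0000 + 3.1820, 0.0000 + 3.1820) = (3.1820, 3.1820)
link 1: phi[1] = 45 + 30 = 75 deg
  cos(75 deg) = 0.2588, sin(75 deg) = 0.9659
  joint[2] = (3.1820, 3.1820) + 3.5 * (0.2588, 0.9659) = (3.1820 + 0.9059, 3.1820 + 3.3807) = (4.0878, 6.5627)
link 2: phi[2] = 45 + 30 + -10 = 65 deg
  cos(65 deg) = 0.4226, sin(65 deg) = 0.9063
  joint[3] = (4.0878, 6.5627) + 1.3 * (0.4226, 0.9063) = (4.0878 + 0.5494, 6.5627 + 1.1782) = (4.6373, 7.7409)
End effector: (4.6373, 7.7409)

Answer: 4.6373 7.7409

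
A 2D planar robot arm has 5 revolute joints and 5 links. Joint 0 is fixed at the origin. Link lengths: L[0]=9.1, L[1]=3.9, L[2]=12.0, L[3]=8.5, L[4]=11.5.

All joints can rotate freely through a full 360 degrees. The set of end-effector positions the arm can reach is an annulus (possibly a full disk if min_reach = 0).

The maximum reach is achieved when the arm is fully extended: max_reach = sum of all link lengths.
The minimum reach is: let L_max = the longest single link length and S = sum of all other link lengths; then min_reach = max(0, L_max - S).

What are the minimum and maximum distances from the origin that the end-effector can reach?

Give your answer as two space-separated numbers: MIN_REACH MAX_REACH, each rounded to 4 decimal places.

Answer: 0.0000 45.0000

Derivation:
Link lengths: [9.1, 3.9, 12.0, 8.5, 11.5]
max_reach = 9.1 + 3.9 + 12 + 8.5 + 11.5 = 45
L_max = max([9.1, 3.9, 12.0, 8.5, 11.5]) = 12
S (sum of others) = 45 - 12 = 33
min_reach = max(0, 12 - 33) = max(0, -21) = 0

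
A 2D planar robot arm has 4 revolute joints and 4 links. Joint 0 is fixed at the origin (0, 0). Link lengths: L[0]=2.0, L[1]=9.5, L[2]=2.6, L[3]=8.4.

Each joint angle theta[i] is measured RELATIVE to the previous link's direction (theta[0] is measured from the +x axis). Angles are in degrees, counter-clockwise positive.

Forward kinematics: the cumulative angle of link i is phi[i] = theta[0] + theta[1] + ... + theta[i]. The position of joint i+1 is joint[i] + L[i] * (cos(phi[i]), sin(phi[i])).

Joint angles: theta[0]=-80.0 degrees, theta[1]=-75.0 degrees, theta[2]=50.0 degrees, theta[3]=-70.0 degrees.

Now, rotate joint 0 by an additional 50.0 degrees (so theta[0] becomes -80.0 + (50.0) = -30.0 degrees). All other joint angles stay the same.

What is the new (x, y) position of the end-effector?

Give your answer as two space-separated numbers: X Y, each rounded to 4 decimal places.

joint[0] = (0.0000, 0.0000)  (base)
link 0: phi[0] = -30 = -30 deg
  cos(-30 deg) = 0.8660, sin(-30 deg) = -0.5000
  joint[1] = (0.0000, 0.0000) + 2 * (0.8660, -0.5000) = (0.0000 + 1.7321, 0.0000 + -1.0000) = (1.7321, -1.0000)
link 1: phi[1] = -30 + -75 = -105 deg
  cos(-105 deg) = -0.2588, sin(-105 deg) = -0.9659
  joint[2] = (1.7321, -1.0000) + 9.5 * (-0.2588, -0.9659) = (1.7321 + -2.4588, -1.0000 + -9.1763) = (-0.7267, -10.1763)
link 2: phi[2] = -30 + -75 + 50 = -55 deg
  cos(-55 deg) = 0.5736, sin(-55 deg) = -0.8192
  joint[3] = (-0.7267, -10.1763) + 2.6 * (0.5736, -0.8192) = (-0.7267 + 1.4913, -10.1763 + -2.1298) = (0.7646, -12.3061)
link 3: phi[3] = -30 + -75 + 50 + -70 = -125 deg
  cos(-125 deg) = -0.5736, sin(-125 deg) = -0.8192
  joint[4] = (0.7646, -12.3061) + 8.4 * (-0.5736, -0.8192) = (0.7646 + -4.8180, -12.3061 + -6.8809) = (-4.0535, -19.1870)
End effector: (-4.0535, -19.1870)

Answer: -4.0535 -19.1870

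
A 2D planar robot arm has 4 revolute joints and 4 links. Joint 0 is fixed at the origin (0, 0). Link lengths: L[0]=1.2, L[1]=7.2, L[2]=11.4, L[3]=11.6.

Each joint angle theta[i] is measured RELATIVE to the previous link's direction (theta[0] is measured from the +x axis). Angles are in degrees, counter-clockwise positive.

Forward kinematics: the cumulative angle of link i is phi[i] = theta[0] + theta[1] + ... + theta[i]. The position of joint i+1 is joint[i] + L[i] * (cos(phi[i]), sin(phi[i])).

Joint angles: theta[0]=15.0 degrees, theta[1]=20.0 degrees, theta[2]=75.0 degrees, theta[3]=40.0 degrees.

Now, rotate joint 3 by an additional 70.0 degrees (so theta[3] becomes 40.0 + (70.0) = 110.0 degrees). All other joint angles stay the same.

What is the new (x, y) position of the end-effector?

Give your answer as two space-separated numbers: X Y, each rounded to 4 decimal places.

joint[0] = (0.0000, 0.0000)  (base)
link 0: phi[0] = 15 = 15 deg
  cos(15 deg) = 0.9659, sin(15 deg) = 0.2588
  joint[1] = (0.0000, 0.0000) + 1.2 * (0.9659, 0.2588) = (0.0000 + 1.1591, 0.0000 + 0.3106) = (1.1591, 0.3106)
link 1: phi[1] = 15 + 20 = 35 deg
  cos(35 deg) = 0.8192, sin(35 deg) = 0.5736
  joint[2] = (1.1591, 0.3106) + 7.2 * (0.8192, 0.5736) = (1.1591 + 5.8979, 0.3106 + 4.1298) = (7.0570, 4.4403)
link 2: phi[2] = 15 + 20 + 75 = 110 deg
  cos(110 deg) = -0.3420, sin(110 deg) = 0.9397
  joint[3] = (7.0570, 4.4403) + 11.4 * (-0.3420, 0.9397) = (7.0570 + -3.8990, 4.4403 + 10.7125) = (3.1580, 15.1528)
link 3: phi[3] = 15 + 20 + 75 + 110 = 220 deg
  cos(220 deg) = -0.7660, sin(220 deg) = -0.6428
  joint[4] = (3.1580, 15.1528) + 11.6 * (-0.7660, -0.6428) = (3.1580 + -8.8861, 15.1528 + -7.4563) = (-5.7281, 7.6965)
End effector: (-5.7281, 7.6965)

Answer: -5.7281 7.6965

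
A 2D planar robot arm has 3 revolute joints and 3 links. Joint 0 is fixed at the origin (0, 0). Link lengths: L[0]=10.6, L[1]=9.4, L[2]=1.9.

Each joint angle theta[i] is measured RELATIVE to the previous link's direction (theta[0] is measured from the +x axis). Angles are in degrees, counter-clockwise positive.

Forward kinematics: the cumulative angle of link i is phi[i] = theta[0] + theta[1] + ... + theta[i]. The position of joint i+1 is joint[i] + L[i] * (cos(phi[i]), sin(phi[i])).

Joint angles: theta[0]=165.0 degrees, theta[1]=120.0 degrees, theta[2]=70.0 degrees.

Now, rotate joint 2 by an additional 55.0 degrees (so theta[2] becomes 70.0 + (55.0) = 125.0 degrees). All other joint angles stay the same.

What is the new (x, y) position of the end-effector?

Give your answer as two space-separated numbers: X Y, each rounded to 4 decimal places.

joint[0] = (0.0000, 0.0000)  (base)
link 0: phi[0] = 165 = 165 deg
  cos(165 deg) = -0.9659, sin(165 deg) = 0.2588
  joint[1] = (0.0000, 0.0000) + 10.6 * (-0.9659, 0.2588) = (0.0000 + -10.2388, 0.0000 + 2.7435) = (-10.2388, 2.7435)
link 1: phi[1] = 165 + 120 = 285 deg
  cos(285 deg) = 0.2588, sin(285 deg) = -0.9659
  joint[2] = (-10.2388, 2.7435) + 9.4 * (0.2588, -0.9659) = (-10.2388 + 2.4329, 2.7435 + -9.0797) = (-7.8059, -6.3362)
link 2: phi[2] = 165 + 120 + 125 = 410 deg
  cos(410 deg) = 0.6428, sin(410 deg) = 0.7660
  joint[3] = (-7.8059, -6.3362) + 1.9 * (0.6428, 0.7660) = (-7.8059 + 1.2213, -6.3362 + 1.4555) = (-6.5846, -4.8807)
End effector: (-6.5846, -4.8807)

Answer: -6.5846 -4.8807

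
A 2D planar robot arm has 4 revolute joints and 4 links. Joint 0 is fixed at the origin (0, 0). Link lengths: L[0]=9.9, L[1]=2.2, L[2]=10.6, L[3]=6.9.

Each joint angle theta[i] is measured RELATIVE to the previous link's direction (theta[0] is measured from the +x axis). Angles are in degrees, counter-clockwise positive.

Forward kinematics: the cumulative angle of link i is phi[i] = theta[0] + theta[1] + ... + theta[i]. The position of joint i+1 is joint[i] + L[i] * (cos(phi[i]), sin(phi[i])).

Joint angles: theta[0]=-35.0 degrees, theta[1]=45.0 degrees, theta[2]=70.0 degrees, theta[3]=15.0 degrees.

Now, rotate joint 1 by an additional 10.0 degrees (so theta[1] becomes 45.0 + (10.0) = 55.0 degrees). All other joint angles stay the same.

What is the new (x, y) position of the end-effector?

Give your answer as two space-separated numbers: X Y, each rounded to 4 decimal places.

joint[0] = (0.0000, 0.0000)  (base)
link 0: phi[0] = -35 = -35 deg
  cos(-35 deg) = 0.8192, sin(-35 deg) = -0.5736
  joint[1] = (0.0000, 0.0000) + 9.9 * (0.8192, -0.5736) = (0.0000 + 8.1096, 0.0000 + -5.6784) = (8.1096, -5.6784)
link 1: phi[1] = -35 + 55 = 20 deg
  cos(20 deg) = 0.9397, sin(20 deg) = 0.3420
  joint[2] = (8.1096, -5.6784) + 2.2 * (0.9397, 0.3420) = (8.1096 + 2.0673, -5.6784 + 0.7524) = (10.1769, -4.9260)
link 2: phi[2] = -35 + 55 + 70 = 90 deg
  cos(90 deg) = 0.0000, sin(90 deg) = 1.0000
  joint[3] = (10.1769, -4.9260) + 10.6 * (0.0000, 1.0000) = (10.1769 + 0.0000, -4.9260 + 10.6000) = (10.1769, 5.6740)
link 3: phi[3] = -35 + 55 + 70 + 15 = 105 deg
  cos(105 deg) = -0.2588, sin(105 deg) = 0.9659
  joint[4] = (10.1769, 5.6740) + 6.9 * (-0.2588, 0.9659) = (10.1769 + -1.7859, 5.6740 + 6.6649) = (8.3911, 12.3389)
End effector: (8.3911, 12.3389)

Answer: 8.3911 12.3389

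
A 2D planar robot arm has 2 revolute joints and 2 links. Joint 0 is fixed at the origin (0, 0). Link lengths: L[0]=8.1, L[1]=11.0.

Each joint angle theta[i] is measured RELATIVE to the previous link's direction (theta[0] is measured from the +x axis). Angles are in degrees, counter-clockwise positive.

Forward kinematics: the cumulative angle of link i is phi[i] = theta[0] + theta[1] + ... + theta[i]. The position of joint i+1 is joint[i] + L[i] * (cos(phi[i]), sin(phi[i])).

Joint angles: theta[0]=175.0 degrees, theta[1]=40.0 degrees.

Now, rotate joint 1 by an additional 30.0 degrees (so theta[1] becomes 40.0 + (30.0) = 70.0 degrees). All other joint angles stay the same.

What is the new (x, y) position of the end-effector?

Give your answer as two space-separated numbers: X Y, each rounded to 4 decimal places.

joint[0] = (0.0000, 0.0000)  (base)
link 0: phi[0] = 175 = 175 deg
  cos(175 deg) = -0.9962, sin(175 deg) = 0.0872
  joint[1] = (0.0000, 0.0000) + 8.1 * (-0.9962, 0.0872) = (0.0000 + -8.0692, 0.0000 + 0.7060) = (-8.0692, 0.7060)
link 1: phi[1] = 175 + 70 = 245 deg
  cos(245 deg) = -0.4226, sin(245 deg) = -0.9063
  joint[2] = (-8.0692, 0.7060) + 11 * (-0.4226, -0.9063) = (-8.0692 + -4.6488, 0.7060 + -9.9694) = (-12.7180, -9.2634)
End effector: (-12.7180, -9.2634)

Answer: -12.7180 -9.2634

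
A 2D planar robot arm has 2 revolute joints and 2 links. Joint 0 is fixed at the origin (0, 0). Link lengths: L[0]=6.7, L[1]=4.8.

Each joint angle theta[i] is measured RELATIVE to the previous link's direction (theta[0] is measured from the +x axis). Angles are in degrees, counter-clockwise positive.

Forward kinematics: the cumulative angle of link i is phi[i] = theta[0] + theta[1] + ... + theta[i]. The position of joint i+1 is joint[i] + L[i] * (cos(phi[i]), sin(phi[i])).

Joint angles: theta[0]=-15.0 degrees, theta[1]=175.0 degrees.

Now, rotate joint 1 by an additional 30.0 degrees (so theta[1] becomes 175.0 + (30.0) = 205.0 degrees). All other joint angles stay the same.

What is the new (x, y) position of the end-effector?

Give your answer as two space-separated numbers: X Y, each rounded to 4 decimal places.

Answer: 1.7446 -2.5676

Derivation:
joint[0] = (0.0000, 0.0000)  (base)
link 0: phi[0] = -15 = -15 deg
  cos(-15 deg) = 0.9659, sin(-15 deg) = -0.2588
  joint[1] = (0.0000, 0.0000) + 6.7 * (0.9659, -0.2588) = (0.0000 + 6.4717, 0.0000 + -1.7341) = (6.4717, -1.7341)
link 1: phi[1] = -15 + 205 = 190 deg
  cos(190 deg) = -0.9848, sin(190 deg) = -0.1736
  joint[2] = (6.4717, -1.7341) + 4.8 * (-0.9848, -0.1736) = (6.4717 + -4.7271, -1.7341 + -0.8335) = (1.7446, -2.5676)
End effector: (1.7446, -2.5676)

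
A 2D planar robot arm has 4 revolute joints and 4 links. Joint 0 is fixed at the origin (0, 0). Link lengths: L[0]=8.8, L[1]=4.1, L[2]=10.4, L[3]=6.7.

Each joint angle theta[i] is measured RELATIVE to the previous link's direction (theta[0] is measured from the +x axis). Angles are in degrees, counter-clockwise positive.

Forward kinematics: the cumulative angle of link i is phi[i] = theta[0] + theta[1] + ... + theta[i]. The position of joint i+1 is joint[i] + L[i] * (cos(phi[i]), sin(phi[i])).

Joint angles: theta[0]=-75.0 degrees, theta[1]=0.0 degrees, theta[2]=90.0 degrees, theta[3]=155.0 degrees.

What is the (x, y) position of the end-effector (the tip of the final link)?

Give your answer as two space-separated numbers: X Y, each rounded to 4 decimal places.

Answer: 6.7862 -8.6053

Derivation:
joint[0] = (0.0000, 0.0000)  (base)
link 0: phi[0] = -75 = -75 deg
  cos(-75 deg) = 0.2588, sin(-75 deg) = -0.9659
  joint[1] = (0.0000, 0.0000) + 8.8 * (0.2588, -0.9659) = (0.0000 + 2.2776, 0.0000 + -8.5001) = (2.2776, -8.5001)
link 1: phi[1] = -75 + 0 = -75 deg
  cos(-75 deg) = 0.2588, sin(-75 deg) = -0.9659
  joint[2] = (2.2776, -8.5001) + 4.1 * (0.2588, -0.9659) = (2.2776 + 1.0612, -8.5001 + -3.9603) = (3.3388, -12.4604)
link 2: phi[2] = -75 + 0 + 90 = 15 deg
  cos(15 deg) = 0.9659, sin(15 deg) = 0.2588
  joint[3] = (3.3388, -12.4604) + 10.4 * (0.9659, 0.2588) = (3.3388 + 10.0456, -12.4604 + 2.6917) = (13.3844, -9.7687)
link 3: phi[3] = -75 + 0 + 90 + 155 = 170 deg
  cos(170 deg) = -0.9848, sin(170 deg) = 0.1736
  joint[4] = (13.3844, -9.7687) + 6.7 * (-0.9848, 0.1736) = (13.3844 + -6.5982, -9.7687 + 1.1634) = (6.7862, -8.6053)
End effector: (6.7862, -8.6053)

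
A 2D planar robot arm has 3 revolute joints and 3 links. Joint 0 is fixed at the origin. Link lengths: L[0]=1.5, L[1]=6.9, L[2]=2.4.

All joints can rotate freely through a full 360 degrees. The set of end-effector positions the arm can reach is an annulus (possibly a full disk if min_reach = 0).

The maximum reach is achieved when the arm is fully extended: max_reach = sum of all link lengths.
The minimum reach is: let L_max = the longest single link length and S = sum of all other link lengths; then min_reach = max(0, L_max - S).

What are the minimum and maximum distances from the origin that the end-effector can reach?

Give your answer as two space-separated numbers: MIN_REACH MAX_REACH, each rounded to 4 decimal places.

Answer: 3.0000 10.8000

Derivation:
Link lengths: [1.5, 6.9, 2.4]
max_reach = 1.5 + 6.9 + 2.4 = 10.8
L_max = max([1.5, 6.9, 2.4]) = 6.9
S (sum of others) = 10.8 - 6.9 = 3.9
min_reach = max(0, 6.9 - 3.9) = max(0, 3) = 3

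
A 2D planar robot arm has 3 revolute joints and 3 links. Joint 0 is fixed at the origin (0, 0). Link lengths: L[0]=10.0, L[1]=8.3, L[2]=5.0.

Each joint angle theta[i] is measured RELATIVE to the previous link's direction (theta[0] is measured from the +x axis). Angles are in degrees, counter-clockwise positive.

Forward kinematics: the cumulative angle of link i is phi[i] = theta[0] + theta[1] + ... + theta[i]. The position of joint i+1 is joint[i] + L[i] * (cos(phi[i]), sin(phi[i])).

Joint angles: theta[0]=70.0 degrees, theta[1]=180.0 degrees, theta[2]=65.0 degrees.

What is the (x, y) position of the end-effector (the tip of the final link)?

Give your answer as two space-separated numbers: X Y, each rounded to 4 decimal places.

joint[0] = (0.0000, 0.0000)  (base)
link 0: phi[0] = 70 = 70 deg
  cos(70 deg) = 0.3420, sin(70 deg) = 0.9397
  joint[1] = (0.0000, 0.0000) + 10 * (0.3420, 0.9397) = (0.0000 + 3.4202, 0.0000 + 9.3969) = (3.4202, 9.3969)
link 1: phi[1] = 70 + 180 = 250 deg
  cos(250 deg) = -0.3420, sin(250 deg) = -0.9397
  joint[2] = (3.4202, 9.3969) + 8.3 * (-0.3420, -0.9397) = (3.4202 + -2.8388, 9.3969 + -7.7994) = (0.5814, 1.5975)
link 2: phi[2] = 70 + 180 + 65 = 315 deg
  cos(315 deg) = 0.7071, sin(315 deg) = -0.7071
  joint[3] = (0.5814, 1.5975) + 5 * (0.7071, -0.7071) = (0.5814 + 3.5355, 1.5975 + -3.5355) = (4.1170, -1.9381)
End effector: (4.1170, -1.9381)

Answer: 4.1170 -1.9381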